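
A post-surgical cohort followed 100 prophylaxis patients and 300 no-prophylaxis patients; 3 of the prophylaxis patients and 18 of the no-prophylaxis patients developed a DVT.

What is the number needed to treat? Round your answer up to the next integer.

risk, prophylaxis patients = 3/100 = 0.030000
risk, no-prophylaxis patients = 18/300 = 0.060000
absolute risk difference = 0.030000
1 / 0.030000 = 33.333 → round up → 34

NNT = 34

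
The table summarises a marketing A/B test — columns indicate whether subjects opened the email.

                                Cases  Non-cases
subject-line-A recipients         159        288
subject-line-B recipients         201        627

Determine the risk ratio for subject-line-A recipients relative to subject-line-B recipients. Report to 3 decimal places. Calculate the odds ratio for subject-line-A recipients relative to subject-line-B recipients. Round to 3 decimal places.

risk, subject-line-A recipients = 159/447 = 0.3557
risk, subject-line-B recipients = 201/828 = 0.2428
RR = 0.3557 / 0.2428 = 1.465
OR = (159 × 627) / (288 × 201) = 99693/57888 ≈ 1.722

RR = 1.465; OR = 1.722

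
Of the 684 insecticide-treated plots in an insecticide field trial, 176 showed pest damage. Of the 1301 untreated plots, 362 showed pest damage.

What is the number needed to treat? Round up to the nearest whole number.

NNT = 48

risk, insecticide-treated plots = 176/684 = 0.257310
risk, untreated plots = 362/1301 = 0.278248
absolute risk difference = 0.020938
1 / 0.020938 = 47.760 → round up → 48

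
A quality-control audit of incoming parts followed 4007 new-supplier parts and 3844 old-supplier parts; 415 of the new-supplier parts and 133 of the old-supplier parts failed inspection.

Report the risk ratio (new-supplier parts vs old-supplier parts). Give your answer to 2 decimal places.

risk, new-supplier parts = 415/4007 = 0.10357
risk, old-supplier parts = 133/3844 = 0.03460
RR = 0.10357 / 0.03460 = 2.99

2.99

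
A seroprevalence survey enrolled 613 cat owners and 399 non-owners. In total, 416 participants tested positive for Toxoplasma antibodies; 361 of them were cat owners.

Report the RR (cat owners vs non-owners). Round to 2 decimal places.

cat owners without the outcome: 613 − 361 = 252
non-owners with the outcome: 416 − 361 = 55
non-owners without the outcome: 399 − 55 = 344
risk, cat owners = 361/613 = 0.5889
risk, non-owners = 55/399 = 0.1378
RR = 0.5889 / 0.1378 = 4.27

4.27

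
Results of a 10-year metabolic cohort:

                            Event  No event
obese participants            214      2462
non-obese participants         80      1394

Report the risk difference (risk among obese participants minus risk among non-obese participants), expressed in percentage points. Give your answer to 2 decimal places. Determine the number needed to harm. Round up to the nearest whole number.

risk, obese participants = 214/2676 = 0.0800
risk, non-obese participants = 80/1474 = 0.0543
risk difference = 0.0800 − 0.0543 = 0.0257 → 2.57 percentage points
absolute risk difference = 0.025696
1 / 0.025696 = 38.917 → round up → 39

RD = 2.57; NNH = 39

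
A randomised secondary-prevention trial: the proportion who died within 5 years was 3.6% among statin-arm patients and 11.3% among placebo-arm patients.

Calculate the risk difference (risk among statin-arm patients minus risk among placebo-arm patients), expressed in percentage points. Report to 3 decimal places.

-7.700

risk difference = 0.03600 − 0.11300 = -0.07700 → -7.700 percentage points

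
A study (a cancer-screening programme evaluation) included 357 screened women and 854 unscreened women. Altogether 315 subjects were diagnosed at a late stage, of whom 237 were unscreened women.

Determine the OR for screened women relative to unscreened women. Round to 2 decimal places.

screened women with the outcome: 315 − 237 = 78
screened women without the outcome: 357 − 78 = 279
unscreened women without the outcome: 854 − 237 = 617
odds, screened women = 78/279 = 0.2796
odds, unscreened women = 237/617 = 0.3841
OR = 0.2796 / 0.3841 = 0.73

OR: 0.73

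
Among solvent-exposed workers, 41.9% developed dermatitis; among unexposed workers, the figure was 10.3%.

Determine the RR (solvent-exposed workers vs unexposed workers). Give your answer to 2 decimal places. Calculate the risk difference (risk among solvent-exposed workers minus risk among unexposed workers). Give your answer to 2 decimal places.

RR = 4.07; RD = 0.32

RR = 0.4190 / 0.1030 = 4.07
risk difference = 0.4190 − 0.1030 = 0.32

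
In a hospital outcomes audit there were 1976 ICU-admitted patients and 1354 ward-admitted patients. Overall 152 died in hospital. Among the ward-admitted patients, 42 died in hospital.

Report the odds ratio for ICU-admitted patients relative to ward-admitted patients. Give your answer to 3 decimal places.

ICU-admitted patients with the outcome: 152 − 42 = 110
ICU-admitted patients without the outcome: 1976 − 110 = 1866
ward-admitted patients without the outcome: 1354 − 42 = 1312
OR = (110 × 1312) / (1866 × 42) = 144320/78372 ≈ 1.841

1.841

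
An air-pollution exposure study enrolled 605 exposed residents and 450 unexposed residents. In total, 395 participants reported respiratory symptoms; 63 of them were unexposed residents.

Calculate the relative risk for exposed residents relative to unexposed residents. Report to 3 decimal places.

RR: 3.920

exposed residents with the outcome: 395 − 63 = 332
exposed residents without the outcome: 605 − 332 = 273
unexposed residents without the outcome: 450 − 63 = 387
risk, exposed residents = 332/605 = 0.5488
risk, unexposed residents = 63/450 = 0.1400
RR = 0.5488 / 0.1400 = 3.920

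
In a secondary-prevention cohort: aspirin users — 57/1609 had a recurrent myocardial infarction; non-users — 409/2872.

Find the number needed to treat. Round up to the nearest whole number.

10

risk, aspirin users = 57/1609 = 0.035426
risk, non-users = 409/2872 = 0.142409
absolute risk difference = 0.106984
1 / 0.106984 = 9.347 → round up → 10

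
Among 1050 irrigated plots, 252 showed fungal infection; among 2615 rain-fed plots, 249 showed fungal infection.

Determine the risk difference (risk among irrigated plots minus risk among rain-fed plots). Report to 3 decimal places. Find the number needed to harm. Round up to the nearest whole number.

RD = 0.145; NNH = 7

risk, irrigated plots = 252/1050 = 0.2400
risk, rain-fed plots = 249/2615 = 0.0952
risk difference = 0.2400 − 0.0952 = 0.145
absolute risk difference = 0.144780
1 / 0.144780 = 6.907 → round up → 7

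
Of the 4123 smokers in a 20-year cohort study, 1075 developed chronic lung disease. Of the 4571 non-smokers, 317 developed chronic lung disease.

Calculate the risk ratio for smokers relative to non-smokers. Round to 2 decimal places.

RR ≈ 3.76

risk, smokers = 1075/4123 = 0.2607
risk, non-smokers = 317/4571 = 0.0694
RR = 0.2607 / 0.0694 = 3.76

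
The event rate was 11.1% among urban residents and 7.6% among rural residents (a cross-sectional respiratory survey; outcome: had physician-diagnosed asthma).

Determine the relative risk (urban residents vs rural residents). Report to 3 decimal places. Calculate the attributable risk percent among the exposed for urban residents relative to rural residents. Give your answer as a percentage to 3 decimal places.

RR = 1.461; AR% = 31.532%

RR = 0.1110 / 0.0760 = 1.461
AR% = (0.1110 − 0.0760) / 0.1110 = 0.3153 → 31.532%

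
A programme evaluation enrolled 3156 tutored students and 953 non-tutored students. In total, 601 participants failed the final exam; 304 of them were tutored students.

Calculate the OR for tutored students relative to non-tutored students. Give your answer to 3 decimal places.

tutored students without the outcome: 3156 − 304 = 2852
non-tutored students with the outcome: 601 − 304 = 297
non-tutored students without the outcome: 953 − 297 = 656
OR = (304 × 656) / (2852 × 297) = 199424/847044 ≈ 0.235

0.235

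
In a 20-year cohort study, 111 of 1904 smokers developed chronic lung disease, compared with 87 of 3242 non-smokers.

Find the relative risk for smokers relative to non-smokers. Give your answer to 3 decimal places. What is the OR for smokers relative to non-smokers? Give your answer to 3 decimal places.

RR = 2.172; OR = 2.245

risk, smokers = 111/1904 = 0.05830
risk, non-smokers = 87/3242 = 0.02684
RR = 0.05830 / 0.02684 = 2.172
OR = (111 × 3155) / (1793 × 87) = 350205/155991 ≈ 2.245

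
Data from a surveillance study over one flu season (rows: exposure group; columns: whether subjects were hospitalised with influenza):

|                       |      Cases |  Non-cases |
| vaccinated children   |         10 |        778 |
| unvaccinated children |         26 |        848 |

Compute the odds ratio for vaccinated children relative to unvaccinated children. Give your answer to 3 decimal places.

OR ≈ 0.419

odds, vaccinated children = 10/778 = 0.01285
odds, unvaccinated children = 26/848 = 0.03066
OR = 0.01285 / 0.03066 = 0.419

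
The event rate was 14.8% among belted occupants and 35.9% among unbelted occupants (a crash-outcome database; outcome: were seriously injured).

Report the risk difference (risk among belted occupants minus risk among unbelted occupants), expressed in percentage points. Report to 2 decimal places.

-21.10

risk difference = 0.1480 − 0.3590 = -0.2110 → -21.10 percentage points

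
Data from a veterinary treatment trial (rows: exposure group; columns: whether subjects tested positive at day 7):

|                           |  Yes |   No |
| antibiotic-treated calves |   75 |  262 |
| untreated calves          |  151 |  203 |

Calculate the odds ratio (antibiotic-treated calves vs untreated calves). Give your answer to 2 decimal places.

OR = (75 × 203) / (262 × 151) = 15225/39562 ≈ 0.38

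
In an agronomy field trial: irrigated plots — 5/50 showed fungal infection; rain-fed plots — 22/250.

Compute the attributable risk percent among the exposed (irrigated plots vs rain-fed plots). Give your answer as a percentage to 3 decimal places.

AR% ≈ 12.000%

risk, irrigated plots = 5/50 = 0.1000
risk, rain-fed plots = 22/250 = 0.0880
AR% = (0.1000 − 0.0880) / 0.1000 = 0.1200 → 12.000%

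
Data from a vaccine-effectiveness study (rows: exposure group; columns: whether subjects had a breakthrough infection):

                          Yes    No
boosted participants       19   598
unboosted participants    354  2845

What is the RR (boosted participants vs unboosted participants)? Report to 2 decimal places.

RR ≈ 0.28

risk, boosted participants = 19/617 = 0.03079
risk, unboosted participants = 354/3199 = 0.11066
RR = 0.03079 / 0.11066 = 0.28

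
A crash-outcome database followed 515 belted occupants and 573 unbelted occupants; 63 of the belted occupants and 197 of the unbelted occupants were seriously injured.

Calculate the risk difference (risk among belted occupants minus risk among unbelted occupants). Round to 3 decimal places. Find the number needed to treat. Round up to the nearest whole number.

risk, belted occupants = 63/515 = 0.1223
risk, unbelted occupants = 197/573 = 0.3438
risk difference = 0.1223 − 0.3438 = -0.221
absolute risk difference = 0.221474
1 / 0.221474 = 4.515 → round up → 5

RD = -0.221; NNT = 5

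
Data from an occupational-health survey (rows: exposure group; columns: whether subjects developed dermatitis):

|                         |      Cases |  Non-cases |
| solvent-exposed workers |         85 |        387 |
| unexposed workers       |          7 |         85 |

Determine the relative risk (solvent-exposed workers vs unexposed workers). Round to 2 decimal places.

risk, solvent-exposed workers = 85/472 = 0.1801
risk, unexposed workers = 7/92 = 0.0761
RR = 0.1801 / 0.0761 = 2.37

RR = 2.37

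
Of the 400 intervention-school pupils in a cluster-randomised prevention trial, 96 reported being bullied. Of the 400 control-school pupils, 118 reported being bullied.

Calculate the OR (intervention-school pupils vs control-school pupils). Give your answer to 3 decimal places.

odds, intervention-school pupils = 96/304 = 0.3158
odds, control-school pupils = 118/282 = 0.4184
OR = 0.3158 / 0.4184 = 0.755

OR = 0.755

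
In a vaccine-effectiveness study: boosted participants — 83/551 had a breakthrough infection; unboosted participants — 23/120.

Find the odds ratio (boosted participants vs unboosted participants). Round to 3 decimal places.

odds, boosted participants = 83/468 = 0.1774
odds, unboosted participants = 23/97 = 0.2371
OR = 0.1774 / 0.2371 = 0.748

OR ≈ 0.748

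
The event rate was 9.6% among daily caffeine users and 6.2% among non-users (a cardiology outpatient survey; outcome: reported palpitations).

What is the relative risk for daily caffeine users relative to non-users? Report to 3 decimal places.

RR = 0.0960 / 0.0620 = 1.548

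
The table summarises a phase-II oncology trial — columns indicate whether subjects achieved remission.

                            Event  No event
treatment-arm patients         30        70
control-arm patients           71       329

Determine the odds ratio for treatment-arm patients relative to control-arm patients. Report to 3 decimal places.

OR ≈ 1.986

odds, treatment-arm patients = 30/70 = 0.4286
odds, control-arm patients = 71/329 = 0.2158
OR = 0.4286 / 0.2158 = 1.986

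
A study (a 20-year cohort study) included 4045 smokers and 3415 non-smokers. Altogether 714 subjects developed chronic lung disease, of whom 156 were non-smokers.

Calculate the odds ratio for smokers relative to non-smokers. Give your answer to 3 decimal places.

smokers with the outcome: 714 − 156 = 558
smokers without the outcome: 4045 − 558 = 3487
non-smokers without the outcome: 3415 − 156 = 3259
odds, smokers = 558/3487 = 0.16002
odds, non-smokers = 156/3259 = 0.04787
OR = 0.16002 / 0.04787 = 3.343

OR = 3.343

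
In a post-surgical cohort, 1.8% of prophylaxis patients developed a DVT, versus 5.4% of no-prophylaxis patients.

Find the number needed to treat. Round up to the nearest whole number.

28

absolute risk difference = 0.036000
1 / 0.036000 = 27.778 → round up → 28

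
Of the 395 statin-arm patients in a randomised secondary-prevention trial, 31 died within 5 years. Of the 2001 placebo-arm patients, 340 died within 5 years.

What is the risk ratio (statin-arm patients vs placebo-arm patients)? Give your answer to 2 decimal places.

risk, statin-arm patients = 31/395 = 0.0785
risk, placebo-arm patients = 340/2001 = 0.1699
RR = 0.0785 / 0.1699 = 0.46

RR: 0.46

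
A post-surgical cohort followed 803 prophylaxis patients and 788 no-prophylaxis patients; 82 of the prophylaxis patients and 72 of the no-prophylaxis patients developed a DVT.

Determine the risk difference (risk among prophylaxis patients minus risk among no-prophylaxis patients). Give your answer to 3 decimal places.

RD: 0.011

risk, prophylaxis patients = 82/803 = 0.1021
risk, no-prophylaxis patients = 72/788 = 0.0914
risk difference = 0.1021 − 0.0914 = 0.011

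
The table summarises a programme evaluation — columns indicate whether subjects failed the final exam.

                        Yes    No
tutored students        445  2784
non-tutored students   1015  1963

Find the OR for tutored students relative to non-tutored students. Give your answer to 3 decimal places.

OR = (445 × 1963) / (2784 × 1015) = 873535/2825760 ≈ 0.309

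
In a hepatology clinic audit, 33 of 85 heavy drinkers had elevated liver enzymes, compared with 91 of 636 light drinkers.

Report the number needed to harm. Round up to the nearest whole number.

risk, heavy drinkers = 33/85 = 0.388235
risk, light drinkers = 91/636 = 0.143082
absolute risk difference = 0.245154
1 / 0.245154 = 4.079 → round up → 5

5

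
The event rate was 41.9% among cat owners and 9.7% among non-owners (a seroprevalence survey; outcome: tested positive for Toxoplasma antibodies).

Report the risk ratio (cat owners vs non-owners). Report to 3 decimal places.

RR = 0.4190 / 0.0970 = 4.320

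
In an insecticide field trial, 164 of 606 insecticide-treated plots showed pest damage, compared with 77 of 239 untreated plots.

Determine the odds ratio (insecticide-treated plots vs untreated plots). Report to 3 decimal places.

OR ≈ 0.781

odds, insecticide-treated plots = 164/442 = 0.3710
odds, untreated plots = 77/162 = 0.4753
OR = 0.3710 / 0.4753 = 0.781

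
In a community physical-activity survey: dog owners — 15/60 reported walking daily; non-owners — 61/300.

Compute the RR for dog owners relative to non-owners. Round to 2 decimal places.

risk, dog owners = 15/60 = 0.2500
risk, non-owners = 61/300 = 0.2033
RR = 0.2500 / 0.2033 = 1.23

1.23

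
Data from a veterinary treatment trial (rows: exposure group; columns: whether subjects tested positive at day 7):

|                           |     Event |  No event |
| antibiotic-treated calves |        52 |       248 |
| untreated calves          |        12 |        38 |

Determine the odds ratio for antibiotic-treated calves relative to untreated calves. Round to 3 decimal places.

OR = 0.664

odds, antibiotic-treated calves = 52/248 = 0.2097
odds, untreated calves = 12/38 = 0.3158
OR = 0.2097 / 0.3158 = 0.664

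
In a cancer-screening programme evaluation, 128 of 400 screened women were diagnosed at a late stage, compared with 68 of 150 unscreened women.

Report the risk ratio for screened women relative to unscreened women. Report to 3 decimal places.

RR = 0.706

risk, screened women = 128/400 = 0.3200
risk, unscreened women = 68/150 = 0.4533
RR = 0.3200 / 0.4533 = 0.706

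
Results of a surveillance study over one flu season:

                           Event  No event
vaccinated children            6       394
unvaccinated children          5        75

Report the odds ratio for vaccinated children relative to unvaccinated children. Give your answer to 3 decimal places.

0.228

odds, vaccinated children = 6/394 = 0.01523
odds, unvaccinated children = 5/75 = 0.06667
OR = 0.01523 / 0.06667 = 0.228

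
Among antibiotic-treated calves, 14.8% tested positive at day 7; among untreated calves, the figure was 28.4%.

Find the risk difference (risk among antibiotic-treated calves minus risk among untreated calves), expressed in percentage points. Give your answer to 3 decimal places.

risk difference = 0.1480 − 0.2840 = -0.1360 → -13.600 percentage points

RD ≈ -13.600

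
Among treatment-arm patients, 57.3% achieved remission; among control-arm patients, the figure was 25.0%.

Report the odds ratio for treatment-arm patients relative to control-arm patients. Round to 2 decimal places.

odds, treatment-arm patients = 0.5730/0.4270 = 1.3419
odds, control-arm patients = 0.2500/0.7500 = 0.3333
OR = 1.3419 / 0.3333 = 4.03

4.03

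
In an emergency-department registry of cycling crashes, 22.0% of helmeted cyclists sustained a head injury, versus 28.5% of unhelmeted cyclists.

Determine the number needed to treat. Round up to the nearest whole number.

absolute risk difference = 0.065000
1 / 0.065000 = 15.385 → round up → 16

NNT: 16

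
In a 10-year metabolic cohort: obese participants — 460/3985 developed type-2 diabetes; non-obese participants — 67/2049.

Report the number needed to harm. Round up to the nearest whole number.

13

risk, obese participants = 460/3985 = 0.115433
risk, non-obese participants = 67/2049 = 0.032699
absolute risk difference = 0.082734
1 / 0.082734 = 12.087 → round up → 13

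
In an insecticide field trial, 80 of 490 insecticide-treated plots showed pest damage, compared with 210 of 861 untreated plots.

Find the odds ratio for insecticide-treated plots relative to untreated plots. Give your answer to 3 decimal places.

odds, insecticide-treated plots = 80/410 = 0.1951
odds, untreated plots = 210/651 = 0.3226
OR = 0.1951 / 0.3226 = 0.605

0.605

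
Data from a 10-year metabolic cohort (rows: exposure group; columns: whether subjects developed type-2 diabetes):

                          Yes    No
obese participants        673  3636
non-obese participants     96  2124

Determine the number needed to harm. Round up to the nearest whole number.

9

risk, obese participants = 673/4309 = 0.156185
risk, non-obese participants = 96/2220 = 0.043243
absolute risk difference = 0.112941
1 / 0.112941 = 8.854 → round up → 9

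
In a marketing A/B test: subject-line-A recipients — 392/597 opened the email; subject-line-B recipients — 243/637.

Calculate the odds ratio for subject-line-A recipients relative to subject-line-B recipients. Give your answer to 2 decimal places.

3.10

odds, subject-line-A recipients = 392/205 = 1.9122
odds, subject-line-B recipients = 243/394 = 0.6168
OR = 1.9122 / 0.6168 = 3.10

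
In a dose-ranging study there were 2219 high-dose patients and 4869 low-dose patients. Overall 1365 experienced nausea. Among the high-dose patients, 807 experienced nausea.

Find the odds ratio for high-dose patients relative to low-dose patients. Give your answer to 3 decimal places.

high-dose patients without the outcome: 2219 − 807 = 1412
low-dose patients with the outcome: 1365 − 807 = 558
low-dose patients without the outcome: 4869 − 558 = 4311
OR = (807 × 4311) / (1412 × 558) = 3478977/787896 ≈ 4.416

4.416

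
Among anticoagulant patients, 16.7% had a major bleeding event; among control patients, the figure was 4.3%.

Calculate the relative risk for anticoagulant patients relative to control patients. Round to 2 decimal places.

RR = 0.16700 / 0.04300 = 3.88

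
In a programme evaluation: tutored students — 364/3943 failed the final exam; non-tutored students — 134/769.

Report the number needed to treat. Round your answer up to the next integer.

NNT: 13

risk, tutored students = 364/3943 = 0.092315
risk, non-tutored students = 134/769 = 0.174252
absolute risk difference = 0.081937
1 / 0.081937 = 12.204 → round up → 13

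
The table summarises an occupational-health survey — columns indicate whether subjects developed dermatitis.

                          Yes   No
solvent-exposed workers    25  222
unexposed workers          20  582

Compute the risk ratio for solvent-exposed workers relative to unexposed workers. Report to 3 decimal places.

risk, solvent-exposed workers = 25/247 = 0.10121
risk, unexposed workers = 20/602 = 0.03322
RR = 0.10121 / 0.03322 = 3.047

3.047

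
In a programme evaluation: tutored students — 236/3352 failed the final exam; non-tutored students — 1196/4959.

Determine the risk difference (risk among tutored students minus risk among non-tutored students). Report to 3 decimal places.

-0.171

risk, tutored students = 236/3352 = 0.0704
risk, non-tutored students = 1196/4959 = 0.2412
risk difference = 0.0704 − 0.2412 = -0.171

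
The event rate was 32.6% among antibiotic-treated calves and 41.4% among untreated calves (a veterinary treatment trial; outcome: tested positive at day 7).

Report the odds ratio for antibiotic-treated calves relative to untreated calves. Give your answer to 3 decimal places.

odds, antibiotic-treated calves = 0.3260/0.6740 = 0.4837
odds, untreated calves = 0.4140/0.5860 = 0.7065
OR = 0.4837 / 0.7065 = 0.685

OR ≈ 0.685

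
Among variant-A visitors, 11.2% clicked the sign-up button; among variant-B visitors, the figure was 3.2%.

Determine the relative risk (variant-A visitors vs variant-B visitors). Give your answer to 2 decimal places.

RR = 0.11200 / 0.03200 = 3.50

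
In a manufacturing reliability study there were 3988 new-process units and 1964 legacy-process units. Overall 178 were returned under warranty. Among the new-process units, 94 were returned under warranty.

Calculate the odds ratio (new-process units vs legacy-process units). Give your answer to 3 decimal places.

new-process units without the outcome: 3988 − 94 = 3894
legacy-process units with the outcome: 178 − 94 = 84
legacy-process units without the outcome: 1964 − 84 = 1880
OR = (94 × 1880) / (3894 × 84) = 176720/327096 ≈ 0.540

OR ≈ 0.540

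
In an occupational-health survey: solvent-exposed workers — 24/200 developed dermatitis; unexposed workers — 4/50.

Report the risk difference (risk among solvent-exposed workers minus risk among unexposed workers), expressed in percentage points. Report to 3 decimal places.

RD: 4.000

risk, solvent-exposed workers = 24/200 = 0.1200
risk, unexposed workers = 4/50 = 0.0800
risk difference = 0.1200 − 0.0800 = 0.0400 → 4.000 percentage points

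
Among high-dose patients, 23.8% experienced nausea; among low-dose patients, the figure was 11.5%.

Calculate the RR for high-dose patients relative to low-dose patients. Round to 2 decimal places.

RR = 0.2380 / 0.1150 = 2.07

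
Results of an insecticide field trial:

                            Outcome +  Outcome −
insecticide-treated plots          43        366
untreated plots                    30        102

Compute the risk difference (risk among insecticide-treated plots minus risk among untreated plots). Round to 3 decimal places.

RD ≈ -0.122

risk, insecticide-treated plots = 43/409 = 0.1051
risk, untreated plots = 30/132 = 0.2273
risk difference = 0.1051 − 0.2273 = -0.122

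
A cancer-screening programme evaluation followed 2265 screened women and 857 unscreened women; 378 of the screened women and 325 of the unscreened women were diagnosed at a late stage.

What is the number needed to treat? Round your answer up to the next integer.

risk, screened women = 378/2265 = 0.166887
risk, unscreened women = 325/857 = 0.379230
absolute risk difference = 0.212342
1 / 0.212342 = 4.709 → round up → 5

5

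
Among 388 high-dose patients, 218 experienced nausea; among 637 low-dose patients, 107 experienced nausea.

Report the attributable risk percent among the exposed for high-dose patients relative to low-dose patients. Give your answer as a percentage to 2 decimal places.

risk, high-dose patients = 218/388 = 0.5619
risk, low-dose patients = 107/637 = 0.1680
AR% = (0.5619 − 0.1680) / 0.5619 = 0.7010 → 70.10%

AR%: 70.10%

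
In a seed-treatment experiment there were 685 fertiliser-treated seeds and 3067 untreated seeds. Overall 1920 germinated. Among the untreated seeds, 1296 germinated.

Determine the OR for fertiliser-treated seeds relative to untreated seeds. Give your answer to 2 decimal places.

OR: 13.98

fertiliser-treated seeds with the outcome: 1920 − 1296 = 624
fertiliser-treated seeds without the outcome: 685 − 624 = 61
untreated seeds without the outcome: 3067 − 1296 = 1771
OR = (624 × 1771) / (61 × 1296) = 1105104/79056 ≈ 13.98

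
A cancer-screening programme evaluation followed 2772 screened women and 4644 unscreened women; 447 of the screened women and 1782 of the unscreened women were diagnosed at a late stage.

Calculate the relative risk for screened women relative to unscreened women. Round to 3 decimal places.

0.420

risk, screened women = 447/2772 = 0.1613
risk, unscreened women = 1782/4644 = 0.3837
RR = 0.1613 / 0.3837 = 0.420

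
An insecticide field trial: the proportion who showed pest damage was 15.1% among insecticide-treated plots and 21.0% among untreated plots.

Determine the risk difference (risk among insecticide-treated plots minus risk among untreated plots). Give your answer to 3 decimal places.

risk difference = 0.1510 − 0.2100 = -0.059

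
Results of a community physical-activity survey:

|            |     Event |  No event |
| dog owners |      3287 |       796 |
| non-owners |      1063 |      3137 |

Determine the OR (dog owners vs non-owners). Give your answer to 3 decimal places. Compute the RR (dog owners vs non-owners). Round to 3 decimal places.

OR = (3287 × 3137) / (796 × 1063) = 10311319/846148 ≈ 12.186
risk, dog owners = 3287/4083 = 0.8050
risk, non-owners = 1063/4200 = 0.2531
RR = 0.8050 / 0.2531 = 3.181

OR = 12.186; RR = 3.181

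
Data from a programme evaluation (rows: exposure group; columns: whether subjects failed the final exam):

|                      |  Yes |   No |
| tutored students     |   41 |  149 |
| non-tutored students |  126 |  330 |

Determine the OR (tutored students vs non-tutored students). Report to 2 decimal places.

OR = (41 × 330) / (149 × 126) = 13530/18774 ≈ 0.72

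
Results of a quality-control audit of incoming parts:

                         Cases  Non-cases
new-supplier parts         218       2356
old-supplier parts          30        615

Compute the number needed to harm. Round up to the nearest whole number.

risk, new-supplier parts = 218/2574 = 0.084693
risk, old-supplier parts = 30/645 = 0.046512
absolute risk difference = 0.038181
1 / 0.038181 = 26.191 → round up → 27

27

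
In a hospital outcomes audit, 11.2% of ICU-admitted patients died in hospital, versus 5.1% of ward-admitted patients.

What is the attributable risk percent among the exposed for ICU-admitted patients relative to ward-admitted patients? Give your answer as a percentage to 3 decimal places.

AR% = (0.1120 − 0.0510) / 0.1120 = 0.5446 → 54.464%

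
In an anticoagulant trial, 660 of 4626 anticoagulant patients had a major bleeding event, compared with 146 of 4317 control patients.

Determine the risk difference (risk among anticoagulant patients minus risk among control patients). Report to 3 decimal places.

risk, anticoagulant patients = 660/4626 = 0.14267
risk, control patients = 146/4317 = 0.03382
risk difference = 0.14267 − 0.03382 = 0.109

0.109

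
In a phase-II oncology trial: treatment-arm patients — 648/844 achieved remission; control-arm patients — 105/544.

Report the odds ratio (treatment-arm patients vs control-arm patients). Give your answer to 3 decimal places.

OR = (648 × 439) / (196 × 105) = 284472/20580 ≈ 13.823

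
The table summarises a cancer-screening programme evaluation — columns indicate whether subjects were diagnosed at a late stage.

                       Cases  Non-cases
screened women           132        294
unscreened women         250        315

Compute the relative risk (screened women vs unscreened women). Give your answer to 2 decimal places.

RR ≈ 0.70

risk, screened women = 132/426 = 0.3099
risk, unscreened women = 250/565 = 0.4425
RR = 0.3099 / 0.4425 = 0.70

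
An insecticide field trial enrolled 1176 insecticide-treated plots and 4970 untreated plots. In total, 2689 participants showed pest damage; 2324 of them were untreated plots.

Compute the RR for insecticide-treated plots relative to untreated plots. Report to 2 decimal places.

insecticide-treated plots with the outcome: 2689 − 2324 = 365
insecticide-treated plots without the outcome: 1176 − 365 = 811
untreated plots without the outcome: 4970 − 2324 = 2646
risk, insecticide-treated plots = 365/1176 = 0.3104
risk, untreated plots = 2324/4970 = 0.4676
RR = 0.3104 / 0.4676 = 0.66

RR: 0.66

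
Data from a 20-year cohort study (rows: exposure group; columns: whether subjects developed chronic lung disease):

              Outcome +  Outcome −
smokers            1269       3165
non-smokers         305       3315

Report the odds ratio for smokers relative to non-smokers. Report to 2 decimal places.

OR = (1269 × 3315) / (3165 × 305) = 4206735/965325 ≈ 4.36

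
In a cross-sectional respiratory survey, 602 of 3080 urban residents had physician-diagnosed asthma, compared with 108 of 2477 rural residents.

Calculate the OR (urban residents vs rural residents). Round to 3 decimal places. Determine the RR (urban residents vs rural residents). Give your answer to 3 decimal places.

OR = (602 × 2369) / (2478 × 108) = 1426138/267624 ≈ 5.329
risk, urban residents = 602/3080 = 0.19545
risk, rural residents = 108/2477 = 0.04360
RR = 0.19545 / 0.04360 = 4.483

OR = 5.329; RR = 4.483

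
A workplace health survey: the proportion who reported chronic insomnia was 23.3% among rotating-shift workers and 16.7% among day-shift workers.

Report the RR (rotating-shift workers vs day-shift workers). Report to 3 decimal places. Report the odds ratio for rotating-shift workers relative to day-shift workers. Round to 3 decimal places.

RR = 0.2330 / 0.1670 = 1.395
odds, rotating-shift workers = 0.2330/0.7670 = 0.3038
odds, day-shift workers = 0.1670/0.8330 = 0.2005
OR = 0.3038 / 0.2005 = 1.515

RR = 1.395; OR = 1.515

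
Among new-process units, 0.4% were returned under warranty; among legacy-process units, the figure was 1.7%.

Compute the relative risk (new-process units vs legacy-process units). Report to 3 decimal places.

RR = 0.00400 / 0.01700 = 0.235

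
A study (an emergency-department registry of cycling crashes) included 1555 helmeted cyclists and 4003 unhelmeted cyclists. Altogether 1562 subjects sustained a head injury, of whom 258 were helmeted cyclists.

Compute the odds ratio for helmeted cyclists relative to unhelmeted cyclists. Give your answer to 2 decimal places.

helmeted cyclists without the outcome: 1555 − 258 = 1297
unhelmeted cyclists with the outcome: 1562 − 258 = 1304
unhelmeted cyclists without the outcome: 4003 − 1304 = 2699
OR = (258 × 2699) / (1297 × 1304) = 696342/1691288 ≈ 0.41

OR: 0.41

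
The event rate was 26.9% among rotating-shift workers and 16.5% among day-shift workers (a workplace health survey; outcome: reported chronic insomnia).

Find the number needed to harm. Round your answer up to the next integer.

10

absolute risk difference = 0.104000
1 / 0.104000 = 9.615 → round up → 10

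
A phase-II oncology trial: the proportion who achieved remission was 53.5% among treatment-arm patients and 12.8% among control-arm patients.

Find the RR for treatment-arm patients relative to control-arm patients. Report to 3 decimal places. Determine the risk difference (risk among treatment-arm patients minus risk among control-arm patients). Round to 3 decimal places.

RR = 4.180; RD = 0.407

RR = 0.5350 / 0.1280 = 4.180
risk difference = 0.5350 − 0.1280 = 0.407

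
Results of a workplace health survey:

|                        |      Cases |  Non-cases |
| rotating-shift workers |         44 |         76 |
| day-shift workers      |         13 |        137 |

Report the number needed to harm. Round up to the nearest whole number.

risk, rotating-shift workers = 44/120 = 0.366667
risk, day-shift workers = 13/150 = 0.086667
absolute risk difference = 0.280000
1 / 0.280000 = 3.571 → round up → 4

4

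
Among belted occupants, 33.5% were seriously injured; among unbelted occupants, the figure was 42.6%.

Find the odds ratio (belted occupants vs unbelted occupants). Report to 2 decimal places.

odds, belted occupants = 0.3350/0.6650 = 0.5038
odds, unbelted occupants = 0.4260/0.5740 = 0.7422
OR = 0.5038 / 0.7422 = 0.68

OR: 0.68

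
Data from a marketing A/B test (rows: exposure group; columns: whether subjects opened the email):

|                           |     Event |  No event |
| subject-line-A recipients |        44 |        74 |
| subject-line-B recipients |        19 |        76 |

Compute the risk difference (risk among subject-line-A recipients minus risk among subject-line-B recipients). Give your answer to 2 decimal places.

risk, subject-line-A recipients = 44/118 = 0.3729
risk, subject-line-B recipients = 19/95 = 0.2000
risk difference = 0.3729 − 0.2000 = 0.17

RD = 0.17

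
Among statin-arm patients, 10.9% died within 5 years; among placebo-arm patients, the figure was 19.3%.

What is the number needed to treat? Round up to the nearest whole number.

NNT: 12

absolute risk difference = 0.084000
1 / 0.084000 = 11.905 → round up → 12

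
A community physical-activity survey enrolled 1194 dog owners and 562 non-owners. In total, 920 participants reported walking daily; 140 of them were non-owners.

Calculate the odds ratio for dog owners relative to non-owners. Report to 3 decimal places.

dog owners with the outcome: 920 − 140 = 780
dog owners without the outcome: 1194 − 780 = 414
non-owners without the outcome: 562 − 140 = 422
OR = (780 × 422) / (414 × 140) = 329160/57960 ≈ 5.679

5.679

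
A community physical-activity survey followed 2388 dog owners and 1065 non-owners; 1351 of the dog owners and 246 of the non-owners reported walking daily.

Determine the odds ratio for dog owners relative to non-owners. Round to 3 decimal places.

OR = 4.337

odds, dog owners = 1351/1037 = 1.3028
odds, non-owners = 246/819 = 0.3004
OR = 1.3028 / 0.3004 = 4.337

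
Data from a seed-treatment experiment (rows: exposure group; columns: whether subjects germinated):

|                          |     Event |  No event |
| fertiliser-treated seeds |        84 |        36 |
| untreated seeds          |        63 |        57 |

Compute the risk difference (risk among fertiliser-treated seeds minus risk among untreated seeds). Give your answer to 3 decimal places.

risk, fertiliser-treated seeds = 84/120 = 0.7000
risk, untreated seeds = 63/120 = 0.5250
risk difference = 0.7000 − 0.5250 = 0.175

RD ≈ 0.175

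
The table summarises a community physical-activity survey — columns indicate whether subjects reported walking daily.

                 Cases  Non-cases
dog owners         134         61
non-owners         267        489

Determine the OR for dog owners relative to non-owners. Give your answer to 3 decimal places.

OR = (134 × 489) / (61 × 267) = 65526/16287 ≈ 4.023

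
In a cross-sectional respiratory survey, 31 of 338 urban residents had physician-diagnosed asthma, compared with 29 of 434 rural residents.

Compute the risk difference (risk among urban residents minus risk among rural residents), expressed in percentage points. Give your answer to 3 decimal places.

RD ≈ 2.490

risk, urban residents = 31/338 = 0.0917
risk, rural residents = 29/434 = 0.0668
risk difference = 0.0917 − 0.0668 = 0.0249 → 2.490 percentage points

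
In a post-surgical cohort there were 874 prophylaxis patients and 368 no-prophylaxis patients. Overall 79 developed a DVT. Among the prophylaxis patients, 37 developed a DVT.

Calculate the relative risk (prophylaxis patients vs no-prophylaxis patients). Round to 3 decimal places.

prophylaxis patients without the outcome: 874 − 37 = 837
no-prophylaxis patients with the outcome: 79 − 37 = 42
no-prophylaxis patients without the outcome: 368 − 42 = 326
risk, prophylaxis patients = 37/874 = 0.04233
risk, no-prophylaxis patients = 42/368 = 0.11413
RR = 0.04233 / 0.11413 = 0.371

RR ≈ 0.371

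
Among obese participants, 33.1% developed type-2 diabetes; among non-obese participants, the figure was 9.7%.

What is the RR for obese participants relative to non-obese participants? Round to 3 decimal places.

RR = 0.3310 / 0.0970 = 3.412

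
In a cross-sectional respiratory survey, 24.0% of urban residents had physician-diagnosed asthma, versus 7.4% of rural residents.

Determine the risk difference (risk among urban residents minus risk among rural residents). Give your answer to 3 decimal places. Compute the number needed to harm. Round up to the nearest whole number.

risk difference = 0.2400 − 0.0740 = 0.166
absolute risk difference = 0.166000
1 / 0.166000 = 6.024 → round up → 7

RD = 0.166; NNH = 7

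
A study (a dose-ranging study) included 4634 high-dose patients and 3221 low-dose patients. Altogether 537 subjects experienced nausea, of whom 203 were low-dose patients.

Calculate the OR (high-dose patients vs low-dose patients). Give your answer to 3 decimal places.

high-dose patients with the outcome: 537 − 203 = 334
high-dose patients without the outcome: 4634 − 334 = 4300
low-dose patients without the outcome: 3221 − 203 = 3018
OR = (334 × 3018) / (4300 × 203) = 1008012/872900 ≈ 1.155

1.155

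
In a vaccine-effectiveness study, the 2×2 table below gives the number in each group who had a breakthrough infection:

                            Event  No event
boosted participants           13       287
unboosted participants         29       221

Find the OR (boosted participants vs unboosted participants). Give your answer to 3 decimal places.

OR = (13 × 221) / (287 × 29) = 2873/8323 ≈ 0.345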